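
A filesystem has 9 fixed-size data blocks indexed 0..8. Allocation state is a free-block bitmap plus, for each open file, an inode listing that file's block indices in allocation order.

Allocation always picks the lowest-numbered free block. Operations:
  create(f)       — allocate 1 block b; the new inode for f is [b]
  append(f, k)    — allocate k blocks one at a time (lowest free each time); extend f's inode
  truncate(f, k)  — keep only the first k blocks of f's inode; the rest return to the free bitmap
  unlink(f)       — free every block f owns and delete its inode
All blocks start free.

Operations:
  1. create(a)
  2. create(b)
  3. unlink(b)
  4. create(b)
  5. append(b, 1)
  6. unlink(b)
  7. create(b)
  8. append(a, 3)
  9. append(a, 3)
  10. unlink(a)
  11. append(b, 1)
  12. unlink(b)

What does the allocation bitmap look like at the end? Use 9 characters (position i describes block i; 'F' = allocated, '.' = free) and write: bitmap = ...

bitmap = .........

  1. create(a)  ⇒  F........  {a→[0]}
  2. create(b)  ⇒  FF.......  {a→[0]; b→[1]}
  3. unlink(b)  ⇒  F........  {a→[0]}
  4. create(b)  ⇒  FF.......  {a→[0]; b→[1]}
  5. append(b, 1)  ⇒  FFF......  {a→[0]; b→[1, 2]}
  6. unlink(b)  ⇒  F........  {a→[0]}
  7. create(b)  ⇒  FF.......  {a→[0]; b→[1]}
  8. append(a, 3)  ⇒  FFFFF....  {a→[0, 2, 3, 4]; b→[1]}
  9. append(a, 3)  ⇒  FFFFFFFF.  {a→[0, 2, 3, 4, 5, 6, 7]; b→[1]}
  10. unlink(a)  ⇒  .F.......  {b→[1]}
  11. append(b, 1)  ⇒  FF.......  {b→[1, 0]}
  12. unlink(b)  ⇒  .........  {}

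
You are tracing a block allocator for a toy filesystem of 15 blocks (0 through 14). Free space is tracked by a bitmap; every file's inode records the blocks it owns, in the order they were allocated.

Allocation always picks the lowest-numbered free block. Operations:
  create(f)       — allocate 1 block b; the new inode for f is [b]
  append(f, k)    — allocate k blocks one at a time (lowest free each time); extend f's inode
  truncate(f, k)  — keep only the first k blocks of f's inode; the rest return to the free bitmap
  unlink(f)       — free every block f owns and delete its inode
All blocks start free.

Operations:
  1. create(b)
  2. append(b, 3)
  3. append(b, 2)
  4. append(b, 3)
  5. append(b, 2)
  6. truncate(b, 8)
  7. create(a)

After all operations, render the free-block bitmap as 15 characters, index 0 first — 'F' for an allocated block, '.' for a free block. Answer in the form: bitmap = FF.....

[1] create(b) — b=0 (map F..............)
[2] append(b, 3) — b=0,1,2,3 (map FFFF...........)
[3] append(b, 2) — b=0,1,2,3,4,5 (map FFFFFF.........)
[4] append(b, 3) — b=0,1,2,3,4,5,6,7,8 (map FFFFFFFFF......)
[5] append(b, 2) — b=0,1,2,3,4,5,6,7,8,9,10 (map FFFFFFFFFFF....)
[6] truncate(b, 8) — b=0,1,2,3,4,5,6,7 (map FFFFFFFF.......)
[7] create(a) — a=8 b=0,1,2,3,4,5,6,7 (map FFFFFFFFF......)

bitmap = FFFFFFFFF......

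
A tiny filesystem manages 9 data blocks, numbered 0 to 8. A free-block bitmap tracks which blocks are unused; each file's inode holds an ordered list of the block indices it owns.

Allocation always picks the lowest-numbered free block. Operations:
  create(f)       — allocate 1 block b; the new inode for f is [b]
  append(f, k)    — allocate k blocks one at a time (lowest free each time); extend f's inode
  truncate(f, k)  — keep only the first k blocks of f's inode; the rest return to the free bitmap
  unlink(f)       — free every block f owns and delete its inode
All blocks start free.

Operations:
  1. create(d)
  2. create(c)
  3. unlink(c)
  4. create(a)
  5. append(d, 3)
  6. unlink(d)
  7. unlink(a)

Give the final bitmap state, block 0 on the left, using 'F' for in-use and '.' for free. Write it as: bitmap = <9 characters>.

bitmap = .........

  1. create(d)  ⇒  F........  {d→[0]}
  2. create(c)  ⇒  FF.......  {c→[1]; d→[0]}
  3. unlink(c)  ⇒  F........  {d→[0]}
  4. create(a)  ⇒  FF.......  {a→[1]; d→[0]}
  5. append(d, 3)  ⇒  FFFFF....  {a→[1]; d→[0, 2, 3, 4]}
  6. unlink(d)  ⇒  .F.......  {a→[1]}
  7. unlink(a)  ⇒  .........  {}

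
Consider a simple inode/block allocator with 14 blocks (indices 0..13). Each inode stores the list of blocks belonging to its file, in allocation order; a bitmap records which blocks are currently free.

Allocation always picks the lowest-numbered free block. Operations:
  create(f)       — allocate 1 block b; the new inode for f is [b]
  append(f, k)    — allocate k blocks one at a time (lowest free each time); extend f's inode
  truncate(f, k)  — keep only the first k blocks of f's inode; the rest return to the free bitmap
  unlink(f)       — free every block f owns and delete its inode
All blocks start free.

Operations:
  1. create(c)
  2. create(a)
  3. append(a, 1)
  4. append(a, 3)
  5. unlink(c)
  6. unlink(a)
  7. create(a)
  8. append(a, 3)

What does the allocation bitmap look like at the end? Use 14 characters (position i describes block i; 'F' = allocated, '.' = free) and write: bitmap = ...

  1. create(c)  ⇒  F.............  {c→[0]}
  2. create(a)  ⇒  FF............  {a→[1]; c→[0]}
  3. append(a, 1)  ⇒  FFF...........  {a→[1, 2]; c→[0]}
  4. append(a, 3)  ⇒  FFFFFF........  {a→[1, 2, 3, 4, 5]; c→[0]}
  5. unlink(c)  ⇒  .FFFFF........  {a→[1, 2, 3, 4, 5]}
  6. unlink(a)  ⇒  ..............  {}
  7. create(a)  ⇒  F.............  {a→[0]}
  8. append(a, 3)  ⇒  FFFF..........  {a→[0, 1, 2, 3]}

bitmap = FFFF..........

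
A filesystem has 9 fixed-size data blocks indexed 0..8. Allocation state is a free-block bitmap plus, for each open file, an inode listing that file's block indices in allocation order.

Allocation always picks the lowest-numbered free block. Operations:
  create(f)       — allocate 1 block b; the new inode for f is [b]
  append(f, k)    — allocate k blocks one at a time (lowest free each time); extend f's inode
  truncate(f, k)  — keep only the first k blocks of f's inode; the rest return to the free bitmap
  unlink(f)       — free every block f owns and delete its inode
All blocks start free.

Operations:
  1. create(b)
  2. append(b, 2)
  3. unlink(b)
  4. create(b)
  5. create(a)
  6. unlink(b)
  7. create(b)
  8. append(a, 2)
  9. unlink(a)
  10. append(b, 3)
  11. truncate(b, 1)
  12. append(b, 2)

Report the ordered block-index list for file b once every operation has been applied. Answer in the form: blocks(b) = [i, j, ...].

create(b): bitmap=F........ | b=[0]
append(b, 2): bitmap=FFF...... | b=[0, 1, 2]
unlink(b): bitmap=......... | 
create(b): bitmap=F........ | b=[0]
create(a): bitmap=FF....... | a=[1] b=[0]
unlink(b): bitmap=.F....... | a=[1]
create(b): bitmap=FF....... | a=[1] b=[0]
append(a, 2): bitmap=FFFF..... | a=[1, 2, 3] b=[0]
unlink(a): bitmap=F........ | b=[0]
append(b, 3): bitmap=FFFF..... | b=[0, 1, 2, 3]
truncate(b, 1): bitmap=F........ | b=[0]
append(b, 2): bitmap=FFF...... | b=[0, 1, 2]

blocks(b) = [0, 1, 2]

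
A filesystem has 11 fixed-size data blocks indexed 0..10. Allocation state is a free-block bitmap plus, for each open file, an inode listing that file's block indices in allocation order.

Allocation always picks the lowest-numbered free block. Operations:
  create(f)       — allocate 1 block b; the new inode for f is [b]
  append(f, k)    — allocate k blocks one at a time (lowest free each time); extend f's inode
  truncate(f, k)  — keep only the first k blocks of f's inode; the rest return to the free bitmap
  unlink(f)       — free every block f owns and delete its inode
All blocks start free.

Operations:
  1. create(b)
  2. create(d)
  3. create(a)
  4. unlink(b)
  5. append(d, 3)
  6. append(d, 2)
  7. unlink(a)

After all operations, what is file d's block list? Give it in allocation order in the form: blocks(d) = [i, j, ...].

blocks(d) = [1, 0, 3, 4, 5, 6]

  1. create(b)  ⇒  F..........  {b→[0]}
  2. create(d)  ⇒  FF.........  {b→[0]; d→[1]}
  3. create(a)  ⇒  FFF........  {a→[2]; b→[0]; d→[1]}
  4. unlink(b)  ⇒  .FF........  {a→[2]; d→[1]}
  5. append(d, 3)  ⇒  FFFFF......  {a→[2]; d→[1, 0, 3, 4]}
  6. append(d, 2)  ⇒  FFFFFFF....  {a→[2]; d→[1, 0, 3, 4, 5, 6]}
  7. unlink(a)  ⇒  FF.FFFF....  {d→[1, 0, 3, 4, 5, 6]}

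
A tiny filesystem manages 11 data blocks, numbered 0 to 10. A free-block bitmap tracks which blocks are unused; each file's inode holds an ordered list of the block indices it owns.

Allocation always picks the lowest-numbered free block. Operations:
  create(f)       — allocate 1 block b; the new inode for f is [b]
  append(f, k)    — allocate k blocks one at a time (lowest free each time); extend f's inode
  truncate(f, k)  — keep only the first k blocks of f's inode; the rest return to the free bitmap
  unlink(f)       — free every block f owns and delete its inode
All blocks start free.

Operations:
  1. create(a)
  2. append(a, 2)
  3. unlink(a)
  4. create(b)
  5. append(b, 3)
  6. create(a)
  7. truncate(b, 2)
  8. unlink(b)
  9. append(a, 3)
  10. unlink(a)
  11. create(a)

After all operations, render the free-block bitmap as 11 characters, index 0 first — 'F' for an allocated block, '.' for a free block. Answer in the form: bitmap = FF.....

  1. create(a)  ⇒  F..........  {a→[0]}
  2. append(a, 2)  ⇒  FFF........  {a→[0, 1, 2]}
  3. unlink(a)  ⇒  ...........  {}
  4. create(b)  ⇒  F..........  {b→[0]}
  5. append(b, 3)  ⇒  FFFF.......  {b→[0, 1, 2, 3]}
  6. create(a)  ⇒  FFFFF......  {a→[4]; b→[0, 1, 2, 3]}
  7. truncate(b, 2)  ⇒  FF..F......  {a→[4]; b→[0, 1]}
  8. unlink(b)  ⇒  ....F......  {a→[4]}
  9. append(a, 3)  ⇒  FFF.F......  {a→[4, 0, 1, 2]}
  10. unlink(a)  ⇒  ...........  {}
  11. create(a)  ⇒  F..........  {a→[0]}

bitmap = F..........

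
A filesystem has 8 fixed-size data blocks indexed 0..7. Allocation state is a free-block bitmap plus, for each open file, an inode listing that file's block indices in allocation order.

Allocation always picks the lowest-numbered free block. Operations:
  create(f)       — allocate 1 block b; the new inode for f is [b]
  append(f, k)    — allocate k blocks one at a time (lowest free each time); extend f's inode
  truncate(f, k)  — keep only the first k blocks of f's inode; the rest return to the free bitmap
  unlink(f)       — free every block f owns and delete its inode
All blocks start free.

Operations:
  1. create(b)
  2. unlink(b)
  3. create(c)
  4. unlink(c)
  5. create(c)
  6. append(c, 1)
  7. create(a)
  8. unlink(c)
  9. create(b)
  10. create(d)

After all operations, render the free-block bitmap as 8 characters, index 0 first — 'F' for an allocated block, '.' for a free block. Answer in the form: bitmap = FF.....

bitmap = FFF.....

create(b): bitmap=F....... | b=[0]
unlink(b): bitmap=........ | 
create(c): bitmap=F....... | c=[0]
unlink(c): bitmap=........ | 
create(c): bitmap=F....... | c=[0]
append(c, 1): bitmap=FF...... | c=[0, 1]
create(a): bitmap=FFF..... | a=[2] c=[0, 1]
unlink(c): bitmap=..F..... | a=[2]
create(b): bitmap=F.F..... | a=[2] b=[0]
create(d): bitmap=FFF..... | a=[2] b=[0] d=[1]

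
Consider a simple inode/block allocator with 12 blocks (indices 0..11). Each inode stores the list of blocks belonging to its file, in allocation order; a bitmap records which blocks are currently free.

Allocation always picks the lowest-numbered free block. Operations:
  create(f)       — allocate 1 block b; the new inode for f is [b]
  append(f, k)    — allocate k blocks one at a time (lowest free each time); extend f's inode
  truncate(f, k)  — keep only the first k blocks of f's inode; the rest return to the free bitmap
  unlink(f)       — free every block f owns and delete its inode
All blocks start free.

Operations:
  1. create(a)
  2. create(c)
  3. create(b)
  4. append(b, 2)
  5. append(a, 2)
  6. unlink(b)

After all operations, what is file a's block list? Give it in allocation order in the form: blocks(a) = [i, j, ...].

blocks(a) = [0, 5, 6]

after create(a) → a:[0]  free=[F...........]
after create(c) → a:[0], c:[1]  free=[FF..........]
after create(b) → a:[0], b:[2], c:[1]  free=[FFF.........]
after append(b, 2) → a:[0], b:[2, 3, 4], c:[1]  free=[FFFFF.......]
after append(a, 2) → a:[0, 5, 6], b:[2, 3, 4], c:[1]  free=[FFFFFFF.....]
after unlink(b) → a:[0, 5, 6], c:[1]  free=[FF...FF.....]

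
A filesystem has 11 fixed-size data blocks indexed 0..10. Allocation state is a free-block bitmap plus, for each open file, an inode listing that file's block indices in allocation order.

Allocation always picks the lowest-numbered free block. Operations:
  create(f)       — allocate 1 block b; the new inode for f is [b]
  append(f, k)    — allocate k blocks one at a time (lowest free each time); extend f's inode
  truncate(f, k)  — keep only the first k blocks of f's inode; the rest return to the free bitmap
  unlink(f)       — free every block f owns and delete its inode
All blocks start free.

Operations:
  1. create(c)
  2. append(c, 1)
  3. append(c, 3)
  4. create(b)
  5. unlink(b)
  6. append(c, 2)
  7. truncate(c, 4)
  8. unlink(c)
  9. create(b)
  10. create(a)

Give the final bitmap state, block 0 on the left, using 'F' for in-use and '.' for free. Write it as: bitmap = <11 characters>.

bitmap = FF.........

  1. create(c)  ⇒  F..........  {c→[0]}
  2. append(c, 1)  ⇒  FF.........  {c→[0, 1]}
  3. append(c, 3)  ⇒  FFFFF......  {c→[0, 1, 2, 3, 4]}
  4. create(b)  ⇒  FFFFFF.....  {b→[5]; c→[0, 1, 2, 3, 4]}
  5. unlink(b)  ⇒  FFFFF......  {c→[0, 1, 2, 3, 4]}
  6. append(c, 2)  ⇒  FFFFFFF....  {c→[0, 1, 2, 3, 4, 5, 6]}
  7. truncate(c, 4)  ⇒  FFFF.......  {c→[0, 1, 2, 3]}
  8. unlink(c)  ⇒  ...........  {}
  9. create(b)  ⇒  F..........  {b→[0]}
  10. create(a)  ⇒  FF.........  {a→[1]; b→[0]}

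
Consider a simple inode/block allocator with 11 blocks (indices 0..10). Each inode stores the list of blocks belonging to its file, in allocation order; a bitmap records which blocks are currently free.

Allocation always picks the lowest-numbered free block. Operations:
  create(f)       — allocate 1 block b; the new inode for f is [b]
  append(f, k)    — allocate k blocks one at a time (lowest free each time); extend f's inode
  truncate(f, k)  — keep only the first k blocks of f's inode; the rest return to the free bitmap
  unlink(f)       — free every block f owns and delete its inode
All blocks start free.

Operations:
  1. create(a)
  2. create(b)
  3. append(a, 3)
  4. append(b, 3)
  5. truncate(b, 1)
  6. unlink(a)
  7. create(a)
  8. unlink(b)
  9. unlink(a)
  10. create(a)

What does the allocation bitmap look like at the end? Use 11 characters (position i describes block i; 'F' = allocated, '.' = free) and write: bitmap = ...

bitmap = F..........

after create(a) → a:[0]  free=[F..........]
after create(b) → a:[0], b:[1]  free=[FF.........]
after append(a, 3) → a:[0, 2, 3, 4], b:[1]  free=[FFFFF......]
after append(b, 3) → a:[0, 2, 3, 4], b:[1, 5, 6, 7]  free=[FFFFFFFF...]
after truncate(b, 1) → a:[0, 2, 3, 4], b:[1]  free=[FFFFF......]
after unlink(a) → b:[1]  free=[.F.........]
after create(a) → a:[0], b:[1]  free=[FF.........]
after unlink(b) → a:[0]  free=[F..........]
after unlink(a) →   free=[...........]
after create(a) → a:[0]  free=[F..........]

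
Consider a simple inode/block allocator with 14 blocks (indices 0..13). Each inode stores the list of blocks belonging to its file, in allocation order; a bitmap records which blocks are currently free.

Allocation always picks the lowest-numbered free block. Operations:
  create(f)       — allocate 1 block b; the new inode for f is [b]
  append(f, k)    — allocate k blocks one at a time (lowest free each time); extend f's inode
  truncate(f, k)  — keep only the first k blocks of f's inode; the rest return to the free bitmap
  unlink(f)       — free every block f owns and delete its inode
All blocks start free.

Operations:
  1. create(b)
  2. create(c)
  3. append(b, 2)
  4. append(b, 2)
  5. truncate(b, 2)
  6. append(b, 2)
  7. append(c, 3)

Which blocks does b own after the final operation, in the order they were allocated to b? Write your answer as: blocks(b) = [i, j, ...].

after create(b) → b:[0]  free=[F.............]
after create(c) → b:[0], c:[1]  free=[FF............]
after append(b, 2) → b:[0, 2, 3], c:[1]  free=[FFFF..........]
after append(b, 2) → b:[0, 2, 3, 4, 5], c:[1]  free=[FFFFFF........]
after truncate(b, 2) → b:[0, 2], c:[1]  free=[FFF...........]
after append(b, 2) → b:[0, 2, 3, 4], c:[1]  free=[FFFFF.........]
after append(c, 3) → b:[0, 2, 3, 4], c:[1, 5, 6, 7]  free=[FFFFFFFF......]

blocks(b) = [0, 2, 3, 4]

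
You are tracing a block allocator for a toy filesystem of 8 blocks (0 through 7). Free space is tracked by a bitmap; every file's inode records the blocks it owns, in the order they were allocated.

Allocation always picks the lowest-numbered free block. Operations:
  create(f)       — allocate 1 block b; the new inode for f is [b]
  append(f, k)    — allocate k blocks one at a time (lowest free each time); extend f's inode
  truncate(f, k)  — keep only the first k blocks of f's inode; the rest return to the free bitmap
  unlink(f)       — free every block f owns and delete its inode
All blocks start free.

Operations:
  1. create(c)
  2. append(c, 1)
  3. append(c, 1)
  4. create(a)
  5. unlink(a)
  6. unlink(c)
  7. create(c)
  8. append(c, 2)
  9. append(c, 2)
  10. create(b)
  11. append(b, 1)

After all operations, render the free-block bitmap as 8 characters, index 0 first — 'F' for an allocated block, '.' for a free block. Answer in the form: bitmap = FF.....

bitmap = FFFFFFF.

after create(c) → c:[0]  free=[F.......]
after append(c, 1) → c:[0, 1]  free=[FF......]
after append(c, 1) → c:[0, 1, 2]  free=[FFF.....]
after create(a) → a:[3], c:[0, 1, 2]  free=[FFFF....]
after unlink(a) → c:[0, 1, 2]  free=[FFF.....]
after unlink(c) →   free=[........]
after create(c) → c:[0]  free=[F.......]
after append(c, 2) → c:[0, 1, 2]  free=[FFF.....]
after append(c, 2) → c:[0, 1, 2, 3, 4]  free=[FFFFF...]
after create(b) → b:[5], c:[0, 1, 2, 3, 4]  free=[FFFFFF..]
after append(b, 1) → b:[5, 6], c:[0, 1, 2, 3, 4]  free=[FFFFFFF.]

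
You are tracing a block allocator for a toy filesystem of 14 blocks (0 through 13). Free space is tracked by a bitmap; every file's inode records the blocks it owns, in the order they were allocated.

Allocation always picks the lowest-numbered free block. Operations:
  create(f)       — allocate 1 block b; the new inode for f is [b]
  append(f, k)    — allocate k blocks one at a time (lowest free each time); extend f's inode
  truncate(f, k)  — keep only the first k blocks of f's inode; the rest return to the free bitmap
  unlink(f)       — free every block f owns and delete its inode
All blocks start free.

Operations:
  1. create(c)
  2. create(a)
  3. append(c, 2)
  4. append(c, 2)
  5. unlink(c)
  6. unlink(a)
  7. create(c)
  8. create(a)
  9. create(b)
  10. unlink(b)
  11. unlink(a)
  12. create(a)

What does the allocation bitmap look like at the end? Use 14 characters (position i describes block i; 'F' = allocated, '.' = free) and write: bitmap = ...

after create(c) → c:[0]  free=[F.............]
after create(a) → a:[1], c:[0]  free=[FF............]
after append(c, 2) → a:[1], c:[0, 2, 3]  free=[FFFF..........]
after append(c, 2) → a:[1], c:[0, 2, 3, 4, 5]  free=[FFFFFF........]
after unlink(c) → a:[1]  free=[.F............]
after unlink(a) →   free=[..............]
after create(c) → c:[0]  free=[F.............]
after create(a) → a:[1], c:[0]  free=[FF............]
after create(b) → a:[1], b:[2], c:[0]  free=[FFF...........]
after unlink(b) → a:[1], c:[0]  free=[FF............]
after unlink(a) → c:[0]  free=[F.............]
after create(a) → a:[1], c:[0]  free=[FF............]

bitmap = FF............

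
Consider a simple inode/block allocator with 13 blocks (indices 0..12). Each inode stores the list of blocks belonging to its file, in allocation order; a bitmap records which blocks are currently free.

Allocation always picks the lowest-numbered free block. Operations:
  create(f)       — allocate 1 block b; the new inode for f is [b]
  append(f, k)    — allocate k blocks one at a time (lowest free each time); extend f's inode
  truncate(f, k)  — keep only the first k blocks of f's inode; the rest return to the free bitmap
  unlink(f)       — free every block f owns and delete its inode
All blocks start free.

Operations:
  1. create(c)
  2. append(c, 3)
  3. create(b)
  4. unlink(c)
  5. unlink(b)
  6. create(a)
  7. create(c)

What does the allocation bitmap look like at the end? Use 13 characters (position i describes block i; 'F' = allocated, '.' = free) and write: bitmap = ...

bitmap = FF...........

  1. create(c)  ⇒  F............  {c→[0]}
  2. append(c, 3)  ⇒  FFFF.........  {c→[0, 1, 2, 3]}
  3. create(b)  ⇒  FFFFF........  {b→[4]; c→[0, 1, 2, 3]}
  4. unlink(c)  ⇒  ....F........  {b→[4]}
  5. unlink(b)  ⇒  .............  {}
  6. create(a)  ⇒  F............  {a→[0]}
  7. create(c)  ⇒  FF...........  {a→[0]; c→[1]}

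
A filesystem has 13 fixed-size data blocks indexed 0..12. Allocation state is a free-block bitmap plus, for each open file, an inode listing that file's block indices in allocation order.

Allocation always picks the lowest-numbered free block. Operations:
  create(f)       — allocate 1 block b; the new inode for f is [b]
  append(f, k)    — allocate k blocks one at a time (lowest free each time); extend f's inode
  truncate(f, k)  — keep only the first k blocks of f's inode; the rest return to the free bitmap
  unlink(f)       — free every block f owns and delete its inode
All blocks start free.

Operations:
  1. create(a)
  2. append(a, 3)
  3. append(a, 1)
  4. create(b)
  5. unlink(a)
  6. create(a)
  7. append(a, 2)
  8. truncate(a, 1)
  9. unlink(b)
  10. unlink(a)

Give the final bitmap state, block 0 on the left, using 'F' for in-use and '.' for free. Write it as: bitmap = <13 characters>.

bitmap = .............

after create(a) → a:[0]  free=[F............]
after append(a, 3) → a:[0, 1, 2, 3]  free=[FFFF.........]
after append(a, 1) → a:[0, 1, 2, 3, 4]  free=[FFFFF........]
after create(b) → a:[0, 1, 2, 3, 4], b:[5]  free=[FFFFFF.......]
after unlink(a) → b:[5]  free=[.....F.......]
after create(a) → a:[0], b:[5]  free=[F....F.......]
after append(a, 2) → a:[0, 1, 2], b:[5]  free=[FFF..F.......]
after truncate(a, 1) → a:[0], b:[5]  free=[F....F.......]
after unlink(b) → a:[0]  free=[F............]
after unlink(a) →   free=[.............]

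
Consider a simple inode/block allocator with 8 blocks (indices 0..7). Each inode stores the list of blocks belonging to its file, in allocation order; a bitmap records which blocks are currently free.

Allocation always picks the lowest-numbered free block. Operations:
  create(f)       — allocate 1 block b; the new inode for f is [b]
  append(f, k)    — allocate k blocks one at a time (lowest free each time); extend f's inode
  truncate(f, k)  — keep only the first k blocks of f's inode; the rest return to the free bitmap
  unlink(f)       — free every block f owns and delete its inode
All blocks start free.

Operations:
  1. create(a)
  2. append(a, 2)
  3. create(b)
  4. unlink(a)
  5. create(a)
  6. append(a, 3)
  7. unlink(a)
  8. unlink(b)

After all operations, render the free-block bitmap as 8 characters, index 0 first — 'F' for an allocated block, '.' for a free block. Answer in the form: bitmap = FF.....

[1] create(a) — a=0 (map F.......)
[2] append(a, 2) — a=0,1,2 (map FFF.....)
[3] create(b) — a=0,1,2 b=3 (map FFFF....)
[4] unlink(a) — b=3 (map ...F....)
[5] create(a) — a=0 b=3 (map F..F....)
[6] append(a, 3) — a=0,1,2,4 b=3 (map FFFFF...)
[7] unlink(a) — b=3 (map ...F....)
[8] unlink(b) —  (map ........)

bitmap = ........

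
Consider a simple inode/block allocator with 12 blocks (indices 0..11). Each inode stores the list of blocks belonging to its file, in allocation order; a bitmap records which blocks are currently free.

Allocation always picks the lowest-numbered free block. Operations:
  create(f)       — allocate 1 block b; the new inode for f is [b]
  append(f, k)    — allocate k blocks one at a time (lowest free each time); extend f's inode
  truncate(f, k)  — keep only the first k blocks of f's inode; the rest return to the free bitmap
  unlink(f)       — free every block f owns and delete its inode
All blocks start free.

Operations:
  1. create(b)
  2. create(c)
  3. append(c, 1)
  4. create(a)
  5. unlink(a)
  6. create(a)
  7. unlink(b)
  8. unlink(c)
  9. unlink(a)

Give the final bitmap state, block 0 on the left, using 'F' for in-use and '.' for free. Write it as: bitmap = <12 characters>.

  1. create(b)  ⇒  F...........  {b→[0]}
  2. create(c)  ⇒  FF..........  {b→[0]; c→[1]}
  3. append(c, 1)  ⇒  FFF.........  {b→[0]; c→[1, 2]}
  4. create(a)  ⇒  FFFF........  {a→[3]; b→[0]; c→[1, 2]}
  5. unlink(a)  ⇒  FFF.........  {b→[0]; c→[1, 2]}
  6. create(a)  ⇒  FFFF........  {a→[3]; b→[0]; c→[1, 2]}
  7. unlink(b)  ⇒  .FFF........  {a→[3]; c→[1, 2]}
  8. unlink(c)  ⇒  ...F........  {a→[3]}
  9. unlink(a)  ⇒  ............  {}

bitmap = ............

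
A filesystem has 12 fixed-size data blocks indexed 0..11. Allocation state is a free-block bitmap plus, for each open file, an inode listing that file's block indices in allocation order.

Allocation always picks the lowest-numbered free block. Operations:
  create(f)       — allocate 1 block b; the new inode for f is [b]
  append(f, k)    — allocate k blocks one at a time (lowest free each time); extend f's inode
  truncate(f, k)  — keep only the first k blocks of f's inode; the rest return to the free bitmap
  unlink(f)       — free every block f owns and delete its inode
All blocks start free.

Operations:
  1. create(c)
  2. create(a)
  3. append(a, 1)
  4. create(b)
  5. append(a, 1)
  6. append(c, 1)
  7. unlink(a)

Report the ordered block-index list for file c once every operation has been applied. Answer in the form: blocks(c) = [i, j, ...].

blocks(c) = [0, 5]

create(c): bitmap=F........... | c=[0]
create(a): bitmap=FF.......... | a=[1] c=[0]
append(a, 1): bitmap=FFF......... | a=[1, 2] c=[0]
create(b): bitmap=FFFF........ | a=[1, 2] b=[3] c=[0]
append(a, 1): bitmap=FFFFF....... | a=[1, 2, 4] b=[3] c=[0]
append(c, 1): bitmap=FFFFFF...... | a=[1, 2, 4] b=[3] c=[0, 5]
unlink(a): bitmap=F..F.F...... | b=[3] c=[0, 5]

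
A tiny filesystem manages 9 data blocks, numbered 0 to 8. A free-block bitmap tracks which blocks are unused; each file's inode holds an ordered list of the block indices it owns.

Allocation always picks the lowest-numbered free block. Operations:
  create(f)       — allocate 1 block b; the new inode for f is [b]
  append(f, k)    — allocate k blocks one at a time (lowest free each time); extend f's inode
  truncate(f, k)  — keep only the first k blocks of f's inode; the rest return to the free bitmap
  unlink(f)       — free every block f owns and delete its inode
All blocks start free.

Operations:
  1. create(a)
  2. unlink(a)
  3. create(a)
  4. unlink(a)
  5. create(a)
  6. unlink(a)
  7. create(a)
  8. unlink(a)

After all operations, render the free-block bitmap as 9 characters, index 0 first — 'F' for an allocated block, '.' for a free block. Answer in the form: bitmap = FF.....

bitmap = .........

create(a): bitmap=F........ | a=[0]
unlink(a): bitmap=......... | 
create(a): bitmap=F........ | a=[0]
unlink(a): bitmap=......... | 
create(a): bitmap=F........ | a=[0]
unlink(a): bitmap=......... | 
create(a): bitmap=F........ | a=[0]
unlink(a): bitmap=......... | 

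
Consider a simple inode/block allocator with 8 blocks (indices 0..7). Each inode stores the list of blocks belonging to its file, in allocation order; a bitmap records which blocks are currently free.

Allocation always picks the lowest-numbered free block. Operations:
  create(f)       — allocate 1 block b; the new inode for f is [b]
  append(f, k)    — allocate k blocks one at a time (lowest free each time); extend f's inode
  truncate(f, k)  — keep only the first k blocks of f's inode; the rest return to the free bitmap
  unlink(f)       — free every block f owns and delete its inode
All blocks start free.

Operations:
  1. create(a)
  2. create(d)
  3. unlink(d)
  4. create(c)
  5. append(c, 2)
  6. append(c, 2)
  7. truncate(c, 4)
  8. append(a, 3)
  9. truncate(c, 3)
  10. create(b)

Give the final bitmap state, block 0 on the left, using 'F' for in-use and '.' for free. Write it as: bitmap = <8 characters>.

create(a): bitmap=F....... | a=[0]
create(d): bitmap=FF...... | a=[0] d=[1]
unlink(d): bitmap=F....... | a=[0]
create(c): bitmap=FF...... | a=[0] c=[1]
append(c, 2): bitmap=FFFF.... | a=[0] c=[1, 2, 3]
append(c, 2): bitmap=FFFFFF.. | a=[0] c=[1, 2, 3, 4, 5]
truncate(c, 4): bitmap=FFFFF... | a=[0] c=[1, 2, 3, 4]
append(a, 3): bitmap=FFFFFFFF | a=[0, 5, 6, 7] c=[1, 2, 3, 4]
truncate(c, 3): bitmap=FFFF.FFF | a=[0, 5, 6, 7] c=[1, 2, 3]
create(b): bitmap=FFFFFFFF | a=[0, 5, 6, 7] b=[4] c=[1, 2, 3]

bitmap = FFFFFFFF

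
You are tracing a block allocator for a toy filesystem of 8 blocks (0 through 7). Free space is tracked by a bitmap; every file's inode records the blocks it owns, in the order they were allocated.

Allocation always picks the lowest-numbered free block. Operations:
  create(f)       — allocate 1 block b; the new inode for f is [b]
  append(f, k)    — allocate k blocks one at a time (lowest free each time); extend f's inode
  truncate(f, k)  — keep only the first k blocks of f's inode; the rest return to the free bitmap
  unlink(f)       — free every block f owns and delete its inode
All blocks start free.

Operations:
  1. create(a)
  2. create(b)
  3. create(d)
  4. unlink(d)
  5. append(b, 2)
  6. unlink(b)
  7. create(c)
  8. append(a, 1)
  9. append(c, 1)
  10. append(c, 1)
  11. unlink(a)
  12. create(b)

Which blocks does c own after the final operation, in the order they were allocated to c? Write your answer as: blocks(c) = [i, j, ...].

after create(a) → a:[0]  free=[F.......]
after create(b) → a:[0], b:[1]  free=[FF......]
after create(d) → a:[0], b:[1], d:[2]  free=[FFF.....]
after unlink(d) → a:[0], b:[1]  free=[FF......]
after append(b, 2) → a:[0], b:[1, 2, 3]  free=[FFFF....]
after unlink(b) → a:[0]  free=[F.......]
after create(c) → a:[0], c:[1]  free=[FF......]
after append(a, 1) → a:[0, 2], c:[1]  free=[FFF.....]
after append(c, 1) → a:[0, 2], c:[1, 3]  free=[FFFF....]
after append(c, 1) → a:[0, 2], c:[1, 3, 4]  free=[FFFFF...]
after unlink(a) → c:[1, 3, 4]  free=[.F.FF...]
after create(b) → b:[0], c:[1, 3, 4]  free=[FF.FF...]

blocks(c) = [1, 3, 4]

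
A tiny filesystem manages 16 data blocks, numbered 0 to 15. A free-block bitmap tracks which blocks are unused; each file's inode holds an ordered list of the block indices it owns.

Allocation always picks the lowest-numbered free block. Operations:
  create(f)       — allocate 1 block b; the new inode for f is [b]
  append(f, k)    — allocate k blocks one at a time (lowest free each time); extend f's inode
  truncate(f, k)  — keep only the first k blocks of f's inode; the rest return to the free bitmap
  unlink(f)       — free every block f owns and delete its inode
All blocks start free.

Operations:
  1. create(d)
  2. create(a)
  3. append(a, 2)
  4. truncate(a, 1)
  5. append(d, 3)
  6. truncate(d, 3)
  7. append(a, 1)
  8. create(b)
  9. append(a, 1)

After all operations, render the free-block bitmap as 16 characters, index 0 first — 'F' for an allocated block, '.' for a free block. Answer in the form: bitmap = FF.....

bitmap = FFFFFFF.........

  1. create(d)  ⇒  F...............  {d→[0]}
  2. create(a)  ⇒  FF..............  {a→[1]; d→[0]}
  3. append(a, 2)  ⇒  FFFF............  {a→[1, 2, 3]; d→[0]}
  4. truncate(a, 1)  ⇒  FF..............  {a→[1]; d→[0]}
  5. append(d, 3)  ⇒  FFFFF...........  {a→[1]; d→[0, 2, 3, 4]}
  6. truncate(d, 3)  ⇒  FFFF............  {a→[1]; d→[0, 2, 3]}
  7. append(a, 1)  ⇒  FFFFF...........  {a→[1, 4]; d→[0, 2, 3]}
  8. create(b)  ⇒  FFFFFF..........  {a→[1, 4]; b→[5]; d→[0, 2, 3]}
  9. append(a, 1)  ⇒  FFFFFFF.........  {a→[1, 4, 6]; b→[5]; d→[0, 2, 3]}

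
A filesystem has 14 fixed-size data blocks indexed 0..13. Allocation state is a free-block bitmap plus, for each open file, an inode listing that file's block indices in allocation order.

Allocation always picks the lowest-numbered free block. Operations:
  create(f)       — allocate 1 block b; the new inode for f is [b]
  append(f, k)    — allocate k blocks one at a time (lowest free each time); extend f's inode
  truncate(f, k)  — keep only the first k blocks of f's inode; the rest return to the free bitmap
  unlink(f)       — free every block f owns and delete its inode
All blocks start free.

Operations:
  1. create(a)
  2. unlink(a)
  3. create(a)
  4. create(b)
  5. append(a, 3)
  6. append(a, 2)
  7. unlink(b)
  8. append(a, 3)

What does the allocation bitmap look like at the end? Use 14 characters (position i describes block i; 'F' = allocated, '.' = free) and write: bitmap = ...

bitmap = FFFFFFFFF.....

  1. create(a)  ⇒  F.............  {a→[0]}
  2. unlink(a)  ⇒  ..............  {}
  3. create(a)  ⇒  F.............  {a→[0]}
  4. create(b)  ⇒  FF............  {a→[0]; b→[1]}
  5. append(a, 3)  ⇒  FFFFF.........  {a→[0, 2, 3, 4]; b→[1]}
  6. append(a, 2)  ⇒  FFFFFFF.......  {a→[0, 2, 3, 4, 5, 6]; b→[1]}
  7. unlink(b)  ⇒  F.FFFFF.......  {a→[0, 2, 3, 4, 5, 6]}
  8. append(a, 3)  ⇒  FFFFFFFFF.....  {a→[0, 2, 3, 4, 5, 6, 1, 7, 8]}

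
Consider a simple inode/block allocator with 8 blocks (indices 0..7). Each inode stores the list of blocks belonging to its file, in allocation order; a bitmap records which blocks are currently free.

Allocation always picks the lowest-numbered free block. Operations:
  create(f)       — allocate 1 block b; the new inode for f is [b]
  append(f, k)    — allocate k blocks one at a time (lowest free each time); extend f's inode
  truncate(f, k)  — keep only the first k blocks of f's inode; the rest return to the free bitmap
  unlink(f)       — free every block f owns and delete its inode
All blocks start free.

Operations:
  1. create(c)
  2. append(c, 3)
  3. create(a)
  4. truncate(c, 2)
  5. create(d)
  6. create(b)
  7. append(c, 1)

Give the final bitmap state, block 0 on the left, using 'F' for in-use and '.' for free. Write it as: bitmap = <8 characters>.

bitmap = FFFFFF..

[1] create(c) — c=0 (map F.......)
[2] append(c, 3) — c=0,1,2,3 (map FFFF....)
[3] create(a) — a=4 c=0,1,2,3 (map FFFFF...)
[4] truncate(c, 2) — a=4 c=0,1 (map FF..F...)
[5] create(d) — a=4 c=0,1 d=2 (map FFF.F...)
[6] create(b) — a=4 b=3 c=0,1 d=2 (map FFFFF...)
[7] append(c, 1) — a=4 b=3 c=0,1,5 d=2 (map FFFFFF..)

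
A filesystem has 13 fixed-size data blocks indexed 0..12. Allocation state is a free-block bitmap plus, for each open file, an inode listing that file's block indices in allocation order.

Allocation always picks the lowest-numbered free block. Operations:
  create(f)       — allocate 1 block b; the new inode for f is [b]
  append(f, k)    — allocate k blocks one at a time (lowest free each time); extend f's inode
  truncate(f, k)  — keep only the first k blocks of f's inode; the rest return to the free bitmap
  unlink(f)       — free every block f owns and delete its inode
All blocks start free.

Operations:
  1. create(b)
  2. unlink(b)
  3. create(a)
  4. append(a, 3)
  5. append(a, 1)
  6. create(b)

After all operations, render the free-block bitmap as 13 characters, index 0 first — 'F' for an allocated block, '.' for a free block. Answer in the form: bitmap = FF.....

bitmap = FFFFFF.......

after create(b) → b:[0]  free=[F............]
after unlink(b) →   free=[.............]
after create(a) → a:[0]  free=[F............]
after append(a, 3) → a:[0, 1, 2, 3]  free=[FFFF.........]
after append(a, 1) → a:[0, 1, 2, 3, 4]  free=[FFFFF........]
after create(b) → a:[0, 1, 2, 3, 4], b:[5]  free=[FFFFFF.......]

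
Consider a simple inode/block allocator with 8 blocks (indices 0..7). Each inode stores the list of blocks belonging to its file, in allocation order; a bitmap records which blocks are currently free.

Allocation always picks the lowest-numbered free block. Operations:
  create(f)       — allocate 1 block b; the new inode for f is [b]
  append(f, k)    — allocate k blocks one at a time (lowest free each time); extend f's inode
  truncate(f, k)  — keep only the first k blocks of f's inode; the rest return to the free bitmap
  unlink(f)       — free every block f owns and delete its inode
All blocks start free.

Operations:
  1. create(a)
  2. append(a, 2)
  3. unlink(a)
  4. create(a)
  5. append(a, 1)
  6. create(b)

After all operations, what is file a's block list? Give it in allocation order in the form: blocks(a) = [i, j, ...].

blocks(a) = [0, 1]

create(a): bitmap=F....... | a=[0]
append(a, 2): bitmap=FFF..... | a=[0, 1, 2]
unlink(a): bitmap=........ | 
create(a): bitmap=F....... | a=[0]
append(a, 1): bitmap=FF...... | a=[0, 1]
create(b): bitmap=FFF..... | a=[0, 1] b=[2]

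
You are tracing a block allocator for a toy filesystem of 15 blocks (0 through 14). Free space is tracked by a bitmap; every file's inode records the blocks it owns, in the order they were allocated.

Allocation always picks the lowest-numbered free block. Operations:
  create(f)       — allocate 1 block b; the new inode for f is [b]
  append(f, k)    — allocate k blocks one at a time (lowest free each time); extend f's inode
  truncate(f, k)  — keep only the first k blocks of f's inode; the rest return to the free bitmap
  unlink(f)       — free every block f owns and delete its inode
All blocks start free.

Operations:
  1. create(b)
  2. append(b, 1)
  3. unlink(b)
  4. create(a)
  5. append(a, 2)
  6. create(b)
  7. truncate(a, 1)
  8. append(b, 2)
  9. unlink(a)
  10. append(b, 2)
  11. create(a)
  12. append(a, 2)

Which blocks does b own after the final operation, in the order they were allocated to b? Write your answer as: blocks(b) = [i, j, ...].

blocks(b) = [3, 1, 2, 0, 4]

  1. create(b)  ⇒  F..............  {b→[0]}
  2. append(b, 1)  ⇒  FF.............  {b→[0, 1]}
  3. unlink(b)  ⇒  ...............  {}
  4. create(a)  ⇒  F..............  {a→[0]}
  5. append(a, 2)  ⇒  FFF............  {a→[0, 1, 2]}
  6. create(b)  ⇒  FFFF...........  {a→[0, 1, 2]; b→[3]}
  7. truncate(a, 1)  ⇒  F..F...........  {a→[0]; b→[3]}
  8. append(b, 2)  ⇒  FFFF...........  {a→[0]; b→[3, 1, 2]}
  9. unlink(a)  ⇒  .FFF...........  {b→[3, 1, 2]}
  10. append(b, 2)  ⇒  FFFFF..........  {b→[3, 1, 2, 0, 4]}
  11. create(a)  ⇒  FFFFFF.........  {a→[5]; b→[3, 1, 2, 0, 4]}
  12. append(a, 2)  ⇒  FFFFFFFF.......  {a→[5, 6, 7]; b→[3, 1, 2, 0, 4]}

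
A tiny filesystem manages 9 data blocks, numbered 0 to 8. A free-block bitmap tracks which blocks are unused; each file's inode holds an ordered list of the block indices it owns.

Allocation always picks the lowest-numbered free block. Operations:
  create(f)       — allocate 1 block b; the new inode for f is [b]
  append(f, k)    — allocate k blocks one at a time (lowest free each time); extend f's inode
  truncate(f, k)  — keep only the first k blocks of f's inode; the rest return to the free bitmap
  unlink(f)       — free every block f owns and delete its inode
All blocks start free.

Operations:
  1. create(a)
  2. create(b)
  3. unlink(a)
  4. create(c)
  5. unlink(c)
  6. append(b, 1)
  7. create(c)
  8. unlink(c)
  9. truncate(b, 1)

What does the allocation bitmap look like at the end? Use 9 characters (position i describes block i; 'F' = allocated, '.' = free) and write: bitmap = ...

  1. create(a)  ⇒  F........  {a→[0]}
  2. create(b)  ⇒  FF.......  {a→[0]; b→[1]}
  3. unlink(a)  ⇒  .F.......  {b→[1]}
  4. create(c)  ⇒  FF.......  {b→[1]; c→[0]}
  5. unlink(c)  ⇒  .F.......  {b→[1]}
  6. append(b, 1)  ⇒  FF.......  {b→[1, 0]}
  7. create(c)  ⇒  FFF......  {b→[1, 0]; c→[2]}
  8. unlink(c)  ⇒  FF.......  {b→[1, 0]}
  9. truncate(b, 1)  ⇒  .F.......  {b→[1]}

bitmap = .F.......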